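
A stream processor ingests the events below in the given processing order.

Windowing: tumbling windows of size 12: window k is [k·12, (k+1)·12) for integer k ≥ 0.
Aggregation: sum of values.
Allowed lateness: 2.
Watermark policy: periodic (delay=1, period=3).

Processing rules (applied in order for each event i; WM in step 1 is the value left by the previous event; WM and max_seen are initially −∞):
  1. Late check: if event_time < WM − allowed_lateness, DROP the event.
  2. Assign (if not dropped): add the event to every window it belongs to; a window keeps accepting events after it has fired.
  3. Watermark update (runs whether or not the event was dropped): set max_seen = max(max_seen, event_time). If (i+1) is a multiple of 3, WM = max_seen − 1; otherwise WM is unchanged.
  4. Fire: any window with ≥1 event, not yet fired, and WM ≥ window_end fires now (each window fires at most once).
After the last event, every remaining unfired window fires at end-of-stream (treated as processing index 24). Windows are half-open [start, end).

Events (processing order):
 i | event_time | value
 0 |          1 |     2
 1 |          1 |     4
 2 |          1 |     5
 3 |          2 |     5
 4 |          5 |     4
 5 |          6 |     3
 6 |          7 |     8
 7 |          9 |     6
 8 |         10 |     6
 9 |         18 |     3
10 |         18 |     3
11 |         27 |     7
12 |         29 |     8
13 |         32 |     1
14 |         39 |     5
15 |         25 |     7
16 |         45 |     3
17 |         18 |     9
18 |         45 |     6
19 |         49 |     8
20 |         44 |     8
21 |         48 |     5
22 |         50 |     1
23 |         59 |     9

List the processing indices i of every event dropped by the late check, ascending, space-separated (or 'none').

15 17

i=0 t=1 v=2: → [0,12); WM=−∞
i=1 t=1 v=4: → [0,12); WM=−∞
i=2 t=1 v=5: → [0,12); WM=0
i=3 t=2 v=5: → [0,12); WM=0
i=4 t=5 v=4: → [0,12); WM=0
i=5 t=6 v=3: → [0,12); WM=5
i=6 t=7 v=8: → [0,12); WM=5
i=7 t=9 v=6: → [0,12); WM=5
i=8 t=10 v=6: → [0,12); WM=9
i=9 t=18 v=3: → [12,24); WM=9
i=10 t=18 v=3: → [12,24); WM=9
i=11 t=27 v=7: → [24,36); WM=26; [0,12) fires=43 [12,24) fires=6
i=12 t=29 v=8: → [24,36); WM=26
i=13 t=32 v=1: → [24,36); WM=26
i=14 t=39 v=5: → [36,48); WM=38; [24,36) fires=16
i=15 t=25 v=7: DROP (t<38-2); WM=38
i=16 t=45 v=3: → [36,48); WM=38
i=17 t=18 v=9: DROP (t<38-2); WM=44
i=18 t=45 v=6: → [36,48); WM=44
i=19 t=49 v=8: → [48,60); WM=44
i=20 t=44 v=8: → [36,48); WM=48; [36,48) fires=22
i=21 t=48 v=5: → [48,60); WM=48
i=22 t=50 v=1: → [48,60); WM=48
i=23 t=59 v=9: → [48,60); WM=58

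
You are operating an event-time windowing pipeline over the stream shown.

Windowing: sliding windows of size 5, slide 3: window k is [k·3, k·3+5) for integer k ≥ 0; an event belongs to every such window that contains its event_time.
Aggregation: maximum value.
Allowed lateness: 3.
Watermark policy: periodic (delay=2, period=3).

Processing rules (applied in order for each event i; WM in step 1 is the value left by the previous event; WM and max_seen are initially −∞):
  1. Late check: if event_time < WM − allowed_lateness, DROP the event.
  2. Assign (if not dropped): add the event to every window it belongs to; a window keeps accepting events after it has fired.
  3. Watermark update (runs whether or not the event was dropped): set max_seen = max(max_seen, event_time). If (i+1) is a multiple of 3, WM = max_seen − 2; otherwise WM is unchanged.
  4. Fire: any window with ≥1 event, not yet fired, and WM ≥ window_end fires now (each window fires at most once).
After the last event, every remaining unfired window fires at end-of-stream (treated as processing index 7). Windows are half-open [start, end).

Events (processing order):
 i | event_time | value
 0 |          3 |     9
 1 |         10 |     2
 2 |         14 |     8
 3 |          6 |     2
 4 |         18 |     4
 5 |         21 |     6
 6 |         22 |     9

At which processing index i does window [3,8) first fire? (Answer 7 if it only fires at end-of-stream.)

2

i=0 t=3 v=9: → [3,8),[0,5); WM=−∞
i=1 t=10 v=2: → [9,14),[6,11); WM=−∞
i=2 t=14 v=8: → [12,17); WM=12; [0,5) fires=9 [3,8) fires=9 [6,11) fires=2
i=3 t=6 v=2: DROP (t<12-3); WM=12
i=4 t=18 v=4: → [18,23),[15,20); WM=12
i=5 t=21 v=6: → [21,26),[18,23); WM=19; [9,14) fires=2 [12,17) fires=8
i=6 t=22 v=9: → [21,26),[18,23); WM=19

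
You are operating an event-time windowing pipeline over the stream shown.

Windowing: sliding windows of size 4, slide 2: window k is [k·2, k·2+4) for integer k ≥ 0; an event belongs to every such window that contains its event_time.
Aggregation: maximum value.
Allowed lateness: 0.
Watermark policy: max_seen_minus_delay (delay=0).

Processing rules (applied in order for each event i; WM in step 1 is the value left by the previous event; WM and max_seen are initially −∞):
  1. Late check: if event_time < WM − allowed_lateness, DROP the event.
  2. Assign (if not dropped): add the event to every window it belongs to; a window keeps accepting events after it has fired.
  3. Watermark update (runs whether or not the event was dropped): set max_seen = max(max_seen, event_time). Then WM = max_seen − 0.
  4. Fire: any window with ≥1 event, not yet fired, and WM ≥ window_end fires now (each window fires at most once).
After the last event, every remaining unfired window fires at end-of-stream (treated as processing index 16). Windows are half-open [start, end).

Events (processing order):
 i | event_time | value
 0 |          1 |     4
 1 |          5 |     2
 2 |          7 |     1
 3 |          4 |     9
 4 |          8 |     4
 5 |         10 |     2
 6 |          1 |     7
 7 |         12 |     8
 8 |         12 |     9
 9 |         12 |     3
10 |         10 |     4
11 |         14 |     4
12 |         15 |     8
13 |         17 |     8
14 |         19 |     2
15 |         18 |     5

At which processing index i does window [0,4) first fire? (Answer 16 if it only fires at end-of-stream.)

1

i=0 t=1 v=4: → [0,4); WM=1
i=1 t=5 v=2: → [4,8),[2,6); WM=5; [0,4) fires=4
i=2 t=7 v=1: → [6,10),[4,8); WM=7; [2,6) fires=2
i=3 t=4 v=9: DROP (t<7-0); WM=7
i=4 t=8 v=4: → [8,12),[6,10); WM=8; [4,8) fires=2
i=5 t=10 v=2: → [10,14),[8,12); WM=10; [6,10) fires=4
i=6 t=1 v=7: DROP (t<10-0); WM=10
i=7 t=12 v=8: → [12,16),[10,14); WM=12; [8,12) fires=4
i=8 t=12 v=9: → [12,16),[10,14); WM=12
i=9 t=12 v=3: → [12,16),[10,14); WM=12
i=10 t=10 v=4: DROP (t<12-0); WM=12
i=11 t=14 v=4: → [14,18),[12,16); WM=14; [10,14) fires=9
i=12 t=15 v=8: → [14,18),[12,16); WM=15
i=13 t=17 v=8: → [16,20),[14,18); WM=17; [12,16) fires=9
i=14 t=19 v=2: → [18,22),[16,20); WM=19; [14,18) fires=8
i=15 t=18 v=5: DROP (t<19-0); WM=19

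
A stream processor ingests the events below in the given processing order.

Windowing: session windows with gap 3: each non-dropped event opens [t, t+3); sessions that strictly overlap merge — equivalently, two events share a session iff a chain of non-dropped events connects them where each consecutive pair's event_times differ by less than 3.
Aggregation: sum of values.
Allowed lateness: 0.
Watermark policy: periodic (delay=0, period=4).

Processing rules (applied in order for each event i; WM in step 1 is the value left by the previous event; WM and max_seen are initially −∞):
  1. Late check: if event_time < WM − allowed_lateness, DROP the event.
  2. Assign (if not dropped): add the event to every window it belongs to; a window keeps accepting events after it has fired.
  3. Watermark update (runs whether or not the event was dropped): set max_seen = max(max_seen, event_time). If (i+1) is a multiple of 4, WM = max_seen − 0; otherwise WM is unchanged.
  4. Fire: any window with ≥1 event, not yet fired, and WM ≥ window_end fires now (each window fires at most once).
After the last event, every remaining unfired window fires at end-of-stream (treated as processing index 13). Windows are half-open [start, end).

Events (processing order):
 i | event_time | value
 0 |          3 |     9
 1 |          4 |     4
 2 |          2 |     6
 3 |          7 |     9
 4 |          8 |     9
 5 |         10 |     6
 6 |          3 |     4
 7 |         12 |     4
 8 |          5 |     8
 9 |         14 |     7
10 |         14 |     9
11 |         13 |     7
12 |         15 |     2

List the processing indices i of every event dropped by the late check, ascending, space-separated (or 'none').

i=0 t=3 v=9: → [3,6); WM=−∞
i=1 t=4 v=4: → [3,7); WM=−∞
i=2 t=2 v=6: → [2,7); WM=−∞
i=3 t=7 v=9: → [7,10); WM=7
i=4 t=8 v=9: → [7,11); WM=7
i=5 t=10 v=6: → [7,13); WM=7
i=6 t=3 v=4: DROP (t<7-0); WM=7
i=7 t=12 v=4: → [7,15); WM=12
i=8 t=5 v=8: DROP (t<12-0); WM=12
i=9 t=14 v=7: → [7,17); WM=12
i=10 t=14 v=9: → [7,17); WM=12
i=11 t=13 v=7: → [7,17); WM=14
i=12 t=15 v=2: → [7,18); WM=14

6 8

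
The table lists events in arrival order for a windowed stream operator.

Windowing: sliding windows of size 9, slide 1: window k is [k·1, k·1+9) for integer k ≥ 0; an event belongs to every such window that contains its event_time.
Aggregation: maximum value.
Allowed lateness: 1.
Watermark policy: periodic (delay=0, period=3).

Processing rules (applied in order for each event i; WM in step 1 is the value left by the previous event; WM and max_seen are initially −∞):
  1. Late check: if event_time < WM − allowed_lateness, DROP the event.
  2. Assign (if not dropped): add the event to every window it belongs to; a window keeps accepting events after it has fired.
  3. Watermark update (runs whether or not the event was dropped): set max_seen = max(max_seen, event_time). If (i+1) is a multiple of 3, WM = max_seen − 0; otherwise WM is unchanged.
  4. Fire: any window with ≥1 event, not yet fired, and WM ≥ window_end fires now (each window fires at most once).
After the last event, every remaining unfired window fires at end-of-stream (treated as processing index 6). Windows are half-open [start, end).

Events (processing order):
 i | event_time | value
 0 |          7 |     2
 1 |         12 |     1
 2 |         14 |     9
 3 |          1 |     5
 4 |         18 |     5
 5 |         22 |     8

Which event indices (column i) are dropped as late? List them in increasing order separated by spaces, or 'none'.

i=0 t=7 v=2: → [7,16),[6,15),[5,14),[4,13),[3,12),[2,11),[1,10),[0,9); WM=−∞
i=1 t=12 v=1: → [12,21),[11,20),[10,19),[9,18),[8,17),[7,16),[6,15),[5,14),[4,13); WM=−∞
i=2 t=14 v=9: → [14,23),[13,22),[12,21),[11,20),[10,19),[9,18),[8,17),[7,16),[6,15); WM=14; [0,9) fires=2 [1,10) fires=2 [2,11) fires=2 [3,12) fires=2 [4,13) fires=2 [5,14) fires=2
i=3 t=1 v=5: DROP (t<14-1); WM=14
i=4 t=18 v=5: → [18,27),[17,26),[16,25),[15,24),[14,23),[13,22),[12,21),[11,20),[10,19); WM=14
i=5 t=22 v=8: → [22,31),[21,30),[20,29),[19,28),[18,27),[17,26),[16,25),[15,24),[14,23); WM=22; [6,15) fires=9 [7,16) fires=9 [8,17) fires=9 [9,18) fires=9 [10,19) fires=9 [11,20) fires=9 [12,21) fires=9 [13,22) fires=9

3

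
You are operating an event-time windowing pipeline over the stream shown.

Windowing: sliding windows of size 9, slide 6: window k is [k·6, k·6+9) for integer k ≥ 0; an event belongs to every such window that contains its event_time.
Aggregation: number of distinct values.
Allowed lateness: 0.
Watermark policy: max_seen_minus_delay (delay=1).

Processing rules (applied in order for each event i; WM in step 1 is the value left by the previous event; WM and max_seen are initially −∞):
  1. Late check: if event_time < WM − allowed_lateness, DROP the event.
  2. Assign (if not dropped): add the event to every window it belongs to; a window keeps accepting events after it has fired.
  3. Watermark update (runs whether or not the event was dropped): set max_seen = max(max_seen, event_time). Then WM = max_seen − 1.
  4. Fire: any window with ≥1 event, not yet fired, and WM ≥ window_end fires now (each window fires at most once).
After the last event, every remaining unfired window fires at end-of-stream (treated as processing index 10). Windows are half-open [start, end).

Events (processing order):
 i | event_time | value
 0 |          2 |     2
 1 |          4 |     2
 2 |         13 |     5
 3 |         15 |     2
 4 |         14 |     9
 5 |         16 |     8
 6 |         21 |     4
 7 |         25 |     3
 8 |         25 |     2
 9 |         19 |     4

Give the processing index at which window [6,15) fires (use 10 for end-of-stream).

i=0 t=2 v=2: → [0,9); WM=1
i=1 t=4 v=2: → [0,9); WM=3
i=2 t=13 v=5: → [12,21),[6,15); WM=12; [0,9) fires=1
i=3 t=15 v=2: → [12,21); WM=14
i=4 t=14 v=9: → [12,21),[6,15); WM=14
i=5 t=16 v=8: → [12,21); WM=15; [6,15) fires=2
i=6 t=21 v=4: → [18,27); WM=20
i=7 t=25 v=3: → [24,33),[18,27); WM=24; [12,21) fires=4
i=8 t=25 v=2: → [24,33),[18,27); WM=24
i=9 t=19 v=4: DROP (t<24-0); WM=24

5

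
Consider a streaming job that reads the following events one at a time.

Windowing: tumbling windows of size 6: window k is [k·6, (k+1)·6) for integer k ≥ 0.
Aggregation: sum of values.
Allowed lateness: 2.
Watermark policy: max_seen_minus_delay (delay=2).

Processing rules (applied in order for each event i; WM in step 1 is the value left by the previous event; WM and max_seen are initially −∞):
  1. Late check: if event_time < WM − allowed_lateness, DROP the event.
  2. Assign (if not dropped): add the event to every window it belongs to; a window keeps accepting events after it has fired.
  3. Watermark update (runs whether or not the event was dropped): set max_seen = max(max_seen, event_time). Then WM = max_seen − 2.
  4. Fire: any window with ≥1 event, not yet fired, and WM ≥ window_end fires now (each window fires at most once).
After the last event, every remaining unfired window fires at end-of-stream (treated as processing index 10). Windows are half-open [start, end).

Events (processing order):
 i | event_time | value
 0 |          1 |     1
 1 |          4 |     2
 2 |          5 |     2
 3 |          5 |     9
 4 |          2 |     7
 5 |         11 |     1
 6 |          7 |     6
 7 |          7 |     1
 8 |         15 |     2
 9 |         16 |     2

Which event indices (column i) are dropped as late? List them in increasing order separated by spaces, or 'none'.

none

i=0 t=1 v=1: → [0,6); WM=-1
i=1 t=4 v=2: → [0,6); WM=2
i=2 t=5 v=2: → [0,6); WM=3
i=3 t=5 v=9: → [0,6); WM=3
i=4 t=2 v=7: → [0,6); WM=3
i=5 t=11 v=1: → [6,12); WM=9; [0,6) fires=21
i=6 t=7 v=6: → [6,12); WM=9
i=7 t=7 v=1: → [6,12); WM=9
i=8 t=15 v=2: → [12,18); WM=13; [6,12) fires=8
i=9 t=16 v=2: → [12,18); WM=14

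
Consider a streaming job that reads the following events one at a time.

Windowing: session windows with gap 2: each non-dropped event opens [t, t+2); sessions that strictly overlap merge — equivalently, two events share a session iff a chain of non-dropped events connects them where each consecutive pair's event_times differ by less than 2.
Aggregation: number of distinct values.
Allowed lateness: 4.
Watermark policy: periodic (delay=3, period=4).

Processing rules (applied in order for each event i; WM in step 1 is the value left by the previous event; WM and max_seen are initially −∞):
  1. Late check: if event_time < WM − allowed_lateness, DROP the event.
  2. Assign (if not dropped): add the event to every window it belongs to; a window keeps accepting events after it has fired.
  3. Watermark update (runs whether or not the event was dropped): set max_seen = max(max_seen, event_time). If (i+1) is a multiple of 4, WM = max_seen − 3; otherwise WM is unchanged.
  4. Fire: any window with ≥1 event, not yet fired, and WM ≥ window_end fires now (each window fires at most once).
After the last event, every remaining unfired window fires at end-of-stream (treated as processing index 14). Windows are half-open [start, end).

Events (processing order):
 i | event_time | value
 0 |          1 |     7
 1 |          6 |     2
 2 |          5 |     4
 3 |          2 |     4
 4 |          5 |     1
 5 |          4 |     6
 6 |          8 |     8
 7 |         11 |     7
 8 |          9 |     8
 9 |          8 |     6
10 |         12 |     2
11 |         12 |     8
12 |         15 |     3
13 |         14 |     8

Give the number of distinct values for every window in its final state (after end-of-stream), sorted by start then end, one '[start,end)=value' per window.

i=0 t=1 v=7: → [1,3); WM=−∞
i=1 t=6 v=2: → [6,8); WM=−∞
i=2 t=5 v=4: → [5,8); WM=−∞
i=3 t=2 v=4: → [1,4); WM=3
i=4 t=5 v=1: → [5,8); WM=3
i=5 t=4 v=6: → [4,8); WM=3
i=6 t=8 v=8: → [8,10); WM=3
i=7 t=11 v=7: → [11,13); WM=8
i=8 t=9 v=8: → [8,11); WM=8
i=9 t=8 v=6: → [8,11); WM=8
i=10 t=12 v=2: → [11,14); WM=8
i=11 t=12 v=8: → [11,14); WM=9
i=12 t=15 v=3: → [15,17); WM=9
i=13 t=14 v=8: → [14,17); WM=9

[1,4)=2 [4,8)=4 [8,11)=2 [11,14)=3 [14,17)=2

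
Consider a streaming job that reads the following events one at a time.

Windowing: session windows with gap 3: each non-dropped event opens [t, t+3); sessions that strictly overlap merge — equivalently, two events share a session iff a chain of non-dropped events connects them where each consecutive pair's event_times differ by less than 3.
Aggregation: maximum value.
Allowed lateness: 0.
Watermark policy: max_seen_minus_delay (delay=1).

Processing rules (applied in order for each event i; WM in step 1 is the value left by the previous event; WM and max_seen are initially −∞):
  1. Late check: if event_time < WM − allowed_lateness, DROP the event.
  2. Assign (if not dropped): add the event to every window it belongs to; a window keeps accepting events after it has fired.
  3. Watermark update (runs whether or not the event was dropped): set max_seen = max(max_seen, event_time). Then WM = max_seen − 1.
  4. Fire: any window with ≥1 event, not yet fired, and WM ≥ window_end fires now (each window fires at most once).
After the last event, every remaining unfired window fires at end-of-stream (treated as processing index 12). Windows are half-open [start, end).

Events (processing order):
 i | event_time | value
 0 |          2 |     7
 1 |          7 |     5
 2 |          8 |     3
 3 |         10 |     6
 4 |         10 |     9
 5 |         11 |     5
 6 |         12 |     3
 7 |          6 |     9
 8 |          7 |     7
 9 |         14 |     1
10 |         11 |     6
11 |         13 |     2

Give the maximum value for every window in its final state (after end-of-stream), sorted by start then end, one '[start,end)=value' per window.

i=0 t=2 v=7: → [2,5); WM=1
i=1 t=7 v=5: → [7,10); WM=6
i=2 t=8 v=3: → [7,11); WM=7
i=3 t=10 v=6: → [7,13); WM=9
i=4 t=10 v=9: → [7,13); WM=9
i=5 t=11 v=5: → [7,14); WM=10
i=6 t=12 v=3: → [7,15); WM=11
i=7 t=6 v=9: DROP (t<11-0); WM=11
i=8 t=7 v=7: DROP (t<11-0); WM=11
i=9 t=14 v=1: → [7,17); WM=13
i=10 t=11 v=6: DROP (t<13-0); WM=13
i=11 t=13 v=2: → [7,17); WM=13

[2,5)=7 [7,17)=9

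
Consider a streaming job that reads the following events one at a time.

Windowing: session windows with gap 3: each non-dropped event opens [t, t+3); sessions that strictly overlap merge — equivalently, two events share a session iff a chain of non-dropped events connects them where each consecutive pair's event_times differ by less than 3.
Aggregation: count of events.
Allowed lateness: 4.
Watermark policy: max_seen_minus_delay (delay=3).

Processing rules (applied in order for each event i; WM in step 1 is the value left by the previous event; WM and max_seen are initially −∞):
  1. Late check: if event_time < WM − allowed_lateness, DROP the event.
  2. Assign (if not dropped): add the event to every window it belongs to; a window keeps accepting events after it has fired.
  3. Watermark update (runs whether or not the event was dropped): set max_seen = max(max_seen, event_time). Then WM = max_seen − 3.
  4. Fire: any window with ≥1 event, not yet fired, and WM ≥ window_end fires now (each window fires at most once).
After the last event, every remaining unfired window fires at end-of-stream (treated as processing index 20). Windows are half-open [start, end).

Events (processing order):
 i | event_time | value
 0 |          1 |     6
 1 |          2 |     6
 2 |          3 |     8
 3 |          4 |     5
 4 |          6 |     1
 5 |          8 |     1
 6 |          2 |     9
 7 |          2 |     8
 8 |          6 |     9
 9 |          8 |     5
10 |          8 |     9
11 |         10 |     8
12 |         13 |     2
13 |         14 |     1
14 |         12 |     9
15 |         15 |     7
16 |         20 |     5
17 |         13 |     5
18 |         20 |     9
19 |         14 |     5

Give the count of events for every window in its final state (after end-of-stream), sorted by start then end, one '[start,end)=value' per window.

i=0 t=1 v=6: → [1,4); WM=-2
i=1 t=2 v=6: → [1,5); WM=-1
i=2 t=3 v=8: → [1,6); WM=0
i=3 t=4 v=5: → [1,7); WM=1
i=4 t=6 v=1: → [1,9); WM=3
i=5 t=8 v=1: → [1,11); WM=5
i=6 t=2 v=9: → [1,11); WM=5
i=7 t=2 v=8: → [1,11); WM=5
i=8 t=6 v=9: → [1,11); WM=5
i=9 t=8 v=5: → [1,11); WM=5
i=10 t=8 v=9: → [1,11); WM=5
i=11 t=10 v=8: → [1,13); WM=7
i=12 t=13 v=2: → [13,16); WM=10
i=13 t=14 v=1: → [13,17); WM=11
i=14 t=12 v=9: → [1,17); WM=11
i=15 t=15 v=7: → [1,18); WM=12
i=16 t=20 v=5: → [20,23); WM=17
i=17 t=13 v=5: → [1,18); WM=17
i=18 t=20 v=9: → [20,23); WM=17
i=19 t=14 v=5: → [1,18); WM=17

[1,18)=18 [20,23)=2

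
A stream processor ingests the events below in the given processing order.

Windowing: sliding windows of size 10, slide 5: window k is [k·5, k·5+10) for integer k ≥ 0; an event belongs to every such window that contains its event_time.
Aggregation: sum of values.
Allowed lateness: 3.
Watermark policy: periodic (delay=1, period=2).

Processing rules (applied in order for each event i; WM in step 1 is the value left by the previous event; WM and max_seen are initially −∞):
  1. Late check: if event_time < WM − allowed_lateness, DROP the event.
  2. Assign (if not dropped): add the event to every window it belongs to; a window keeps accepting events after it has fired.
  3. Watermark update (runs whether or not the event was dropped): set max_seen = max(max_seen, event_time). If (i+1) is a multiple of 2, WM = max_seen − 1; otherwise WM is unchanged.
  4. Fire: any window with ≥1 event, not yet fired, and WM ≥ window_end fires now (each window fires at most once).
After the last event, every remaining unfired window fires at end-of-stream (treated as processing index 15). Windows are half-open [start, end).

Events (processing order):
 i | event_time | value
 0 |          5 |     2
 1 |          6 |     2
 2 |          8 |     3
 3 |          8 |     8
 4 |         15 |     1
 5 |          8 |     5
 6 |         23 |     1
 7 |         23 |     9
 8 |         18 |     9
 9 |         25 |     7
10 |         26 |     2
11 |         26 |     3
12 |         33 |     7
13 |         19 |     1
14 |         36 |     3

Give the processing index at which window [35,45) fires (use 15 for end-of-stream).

15

i=0 t=5 v=2: → [5,15),[0,10); WM=−∞
i=1 t=6 v=2: → [5,15),[0,10); WM=5
i=2 t=8 v=3: → [5,15),[0,10); WM=5
i=3 t=8 v=8: → [5,15),[0,10); WM=7
i=4 t=15 v=1: → [15,25),[10,20); WM=7
i=5 t=8 v=5: → [5,15),[0,10); WM=14; [0,10) fires=20
i=6 t=23 v=1: → [20,30),[15,25); WM=14
i=7 t=23 v=9: → [20,30),[15,25); WM=22; [5,15) fires=20 [10,20) fires=1
i=8 t=18 v=9: DROP (t<22-3); WM=22
i=9 t=25 v=7: → [25,35),[20,30); WM=24
i=10 t=26 v=2: → [25,35),[20,30); WM=24
i=11 t=26 v=3: → [25,35),[20,30); WM=25; [15,25) fires=11
i=12 t=33 v=7: → [30,40),[25,35); WM=25
i=13 t=19 v=1: DROP (t<25-3); WM=32; [20,30) fires=22
i=14 t=36 v=3: → [35,45),[30,40); WM=32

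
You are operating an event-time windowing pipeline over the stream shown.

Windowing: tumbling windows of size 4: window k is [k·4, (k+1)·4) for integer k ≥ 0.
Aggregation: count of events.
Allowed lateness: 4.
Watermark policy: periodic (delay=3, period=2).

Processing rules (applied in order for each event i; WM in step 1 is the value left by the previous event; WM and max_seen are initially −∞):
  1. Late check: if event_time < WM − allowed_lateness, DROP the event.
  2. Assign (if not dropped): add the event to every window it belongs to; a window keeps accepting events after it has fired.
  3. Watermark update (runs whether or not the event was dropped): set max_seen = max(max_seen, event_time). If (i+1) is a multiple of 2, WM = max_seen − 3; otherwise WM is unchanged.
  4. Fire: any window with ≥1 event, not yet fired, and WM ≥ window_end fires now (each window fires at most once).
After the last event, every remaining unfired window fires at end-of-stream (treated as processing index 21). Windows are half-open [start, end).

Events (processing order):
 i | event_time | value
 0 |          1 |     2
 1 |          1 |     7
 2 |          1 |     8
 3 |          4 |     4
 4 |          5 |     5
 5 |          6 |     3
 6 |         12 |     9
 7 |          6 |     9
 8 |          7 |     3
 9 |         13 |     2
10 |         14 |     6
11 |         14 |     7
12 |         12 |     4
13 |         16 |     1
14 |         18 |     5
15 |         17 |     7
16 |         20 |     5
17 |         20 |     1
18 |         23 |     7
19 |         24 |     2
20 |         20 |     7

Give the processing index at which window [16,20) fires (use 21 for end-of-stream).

i=0 t=1 v=2: → [0,4); WM=−∞
i=1 t=1 v=7: → [0,4); WM=-2
i=2 t=1 v=8: → [0,4); WM=-2
i=3 t=4 v=4: → [4,8); WM=1
i=4 t=5 v=5: → [4,8); WM=1
i=5 t=6 v=3: → [4,8); WM=3
i=6 t=12 v=9: → [12,16); WM=3
i=7 t=6 v=9: → [4,8); WM=9; [0,4) fires=3 [4,8) fires=4
i=8 t=7 v=3: → [4,8); WM=9
i=9 t=13 v=2: → [12,16); WM=10
i=10 t=14 v=6: → [12,16); WM=10
i=11 t=14 v=7: → [12,16); WM=11
i=12 t=12 v=4: → [12,16); WM=11
i=13 t=16 v=1: → [16,20); WM=13
i=14 t=18 v=5: → [16,20); WM=13
i=15 t=17 v=7: → [16,20); WM=15
i=16 t=20 v=5: → [20,24); WM=15
i=17 t=20 v=1: → [20,24); WM=17; [12,16) fires=5
i=18 t=23 v=7: → [20,24); WM=17
i=19 t=24 v=2: → [24,28); WM=21; [16,20) fires=3
i=20 t=20 v=7: → [20,24); WM=21

19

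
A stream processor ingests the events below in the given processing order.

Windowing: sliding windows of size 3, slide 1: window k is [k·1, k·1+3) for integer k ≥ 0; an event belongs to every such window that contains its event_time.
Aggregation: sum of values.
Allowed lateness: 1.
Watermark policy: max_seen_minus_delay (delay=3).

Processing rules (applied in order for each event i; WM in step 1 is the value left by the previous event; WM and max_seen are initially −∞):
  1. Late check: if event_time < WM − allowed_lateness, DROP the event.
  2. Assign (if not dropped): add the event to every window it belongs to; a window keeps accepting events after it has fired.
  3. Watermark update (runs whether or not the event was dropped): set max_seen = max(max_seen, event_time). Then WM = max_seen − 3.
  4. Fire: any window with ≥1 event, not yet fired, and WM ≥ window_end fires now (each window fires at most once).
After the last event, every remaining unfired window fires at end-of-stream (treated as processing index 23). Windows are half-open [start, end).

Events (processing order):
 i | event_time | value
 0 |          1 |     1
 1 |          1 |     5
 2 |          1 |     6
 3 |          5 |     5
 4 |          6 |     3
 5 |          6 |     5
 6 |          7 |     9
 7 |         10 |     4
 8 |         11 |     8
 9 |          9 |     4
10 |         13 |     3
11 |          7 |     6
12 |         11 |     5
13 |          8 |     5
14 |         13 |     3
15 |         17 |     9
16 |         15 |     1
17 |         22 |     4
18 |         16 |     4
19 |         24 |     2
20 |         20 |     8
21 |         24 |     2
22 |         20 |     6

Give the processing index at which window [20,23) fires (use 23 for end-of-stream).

i=0 t=1 v=1: → [1,4),[0,3); WM=-2
i=1 t=1 v=5: → [1,4),[0,3); WM=-2
i=2 t=1 v=6: → [1,4),[0,3); WM=-2
i=3 t=5 v=5: → [5,8),[4,7),[3,6); WM=2
i=4 t=6 v=3: → [6,9),[5,8),[4,7); WM=3; [0,3) fires=12
i=5 t=6 v=5: → [6,9),[5,8),[4,7); WM=3
i=6 t=7 v=9: → [7,10),[6,9),[5,8); WM=4; [1,4) fires=12
i=7 t=10 v=4: → [10,13),[9,12),[8,11); WM=7; [3,6) fires=5 [4,7) fires=13
i=8 t=11 v=8: → [11,14),[10,13),[9,12); WM=8; [5,8) fires=22
i=9 t=9 v=4: → [9,12),[8,11),[7,10); WM=8
i=10 t=13 v=3: → [13,16),[12,15),[11,14); WM=10; [6,9) fires=17 [7,10) fires=13
i=11 t=7 v=6: DROP (t<10-1); WM=10
i=12 t=11 v=5: → [11,14),[10,13),[9,12); WM=10
i=13 t=8 v=5: DROP (t<10-1); WM=10
i=14 t=13 v=3: → [13,16),[12,15),[11,14); WM=10
i=15 t=17 v=9: → [17,20),[16,19),[15,18); WM=14; [8,11) fires=8 [9,12) fires=21 [10,13) fires=17 [11,14) fires=19
i=16 t=15 v=1: → [15,18),[14,17),[13,16); WM=14
i=17 t=22 v=4: → [22,25),[21,24),[20,23); WM=19; [12,15) fires=6 [13,16) fires=7 [14,17) fires=1 [15,18) fires=10 [16,19) fires=9
i=18 t=16 v=4: DROP (t<19-1); WM=19
i=19 t=24 v=2: → [24,27),[23,26),[22,25); WM=21; [17,20) fires=9
i=20 t=20 v=8: → [20,23),[19,22),[18,21); WM=21; [18,21) fires=8
i=21 t=24 v=2: → [24,27),[23,26),[22,25); WM=21
i=22 t=20 v=6: → [20,23),[19,22),[18,21); WM=21

23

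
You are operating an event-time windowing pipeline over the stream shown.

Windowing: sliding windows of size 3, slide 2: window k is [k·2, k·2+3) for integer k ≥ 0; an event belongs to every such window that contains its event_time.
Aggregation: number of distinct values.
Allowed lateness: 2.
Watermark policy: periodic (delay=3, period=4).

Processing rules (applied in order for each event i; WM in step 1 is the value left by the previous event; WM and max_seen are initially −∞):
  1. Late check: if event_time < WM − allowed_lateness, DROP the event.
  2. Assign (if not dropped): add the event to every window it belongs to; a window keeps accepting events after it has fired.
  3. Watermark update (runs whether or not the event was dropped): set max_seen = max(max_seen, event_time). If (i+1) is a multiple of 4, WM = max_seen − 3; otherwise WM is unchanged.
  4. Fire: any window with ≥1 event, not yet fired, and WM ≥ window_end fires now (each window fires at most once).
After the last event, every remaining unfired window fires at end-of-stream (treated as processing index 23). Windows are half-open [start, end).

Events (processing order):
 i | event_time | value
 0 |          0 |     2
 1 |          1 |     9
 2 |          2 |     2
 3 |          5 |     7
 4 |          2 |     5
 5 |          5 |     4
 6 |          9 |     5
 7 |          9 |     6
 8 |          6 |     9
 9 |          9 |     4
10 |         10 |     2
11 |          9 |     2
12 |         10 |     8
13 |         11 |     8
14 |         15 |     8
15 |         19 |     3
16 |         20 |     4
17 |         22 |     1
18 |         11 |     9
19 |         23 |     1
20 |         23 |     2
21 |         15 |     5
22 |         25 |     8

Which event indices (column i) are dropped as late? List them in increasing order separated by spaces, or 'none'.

i=0 t=0 v=2: → [0,3); WM=−∞
i=1 t=1 v=9: → [0,3); WM=−∞
i=2 t=2 v=2: → [2,5),[0,3); WM=−∞
i=3 t=5 v=7: → [4,7); WM=2
i=4 t=2 v=5: → [2,5),[0,3); WM=2
i=5 t=5 v=4: → [4,7); WM=2
i=6 t=9 v=5: → [8,11); WM=2
i=7 t=9 v=6: → [8,11); WM=6; [0,3) fires=3 [2,5) fires=2
i=8 t=6 v=9: → [6,9),[4,7); WM=6
i=9 t=9 v=4: → [8,11); WM=6
i=10 t=10 v=2: → [10,13),[8,11); WM=6
i=11 t=9 v=2: → [8,11); WM=7; [4,7) fires=3
i=12 t=10 v=8: → [10,13),[8,11); WM=7
i=13 t=11 v=8: → [10,13); WM=7
i=14 t=15 v=8: → [14,17); WM=7
i=15 t=19 v=3: → [18,21); WM=16; [6,9) fires=1 [8,11) fires=5 [10,13) fires=2
i=16 t=20 v=4: → [20,23),[18,21); WM=16
i=17 t=22 v=1: → [22,25),[20,23); WM=16
i=18 t=11 v=9: DROP (t<16-2); WM=16
i=19 t=23 v=1: → [22,25); WM=20; [14,17) fires=1
i=20 t=23 v=2: → [22,25); WM=20
i=21 t=15 v=5: DROP (t<20-2); WM=20
i=22 t=25 v=8: → [24,27); WM=20

18 21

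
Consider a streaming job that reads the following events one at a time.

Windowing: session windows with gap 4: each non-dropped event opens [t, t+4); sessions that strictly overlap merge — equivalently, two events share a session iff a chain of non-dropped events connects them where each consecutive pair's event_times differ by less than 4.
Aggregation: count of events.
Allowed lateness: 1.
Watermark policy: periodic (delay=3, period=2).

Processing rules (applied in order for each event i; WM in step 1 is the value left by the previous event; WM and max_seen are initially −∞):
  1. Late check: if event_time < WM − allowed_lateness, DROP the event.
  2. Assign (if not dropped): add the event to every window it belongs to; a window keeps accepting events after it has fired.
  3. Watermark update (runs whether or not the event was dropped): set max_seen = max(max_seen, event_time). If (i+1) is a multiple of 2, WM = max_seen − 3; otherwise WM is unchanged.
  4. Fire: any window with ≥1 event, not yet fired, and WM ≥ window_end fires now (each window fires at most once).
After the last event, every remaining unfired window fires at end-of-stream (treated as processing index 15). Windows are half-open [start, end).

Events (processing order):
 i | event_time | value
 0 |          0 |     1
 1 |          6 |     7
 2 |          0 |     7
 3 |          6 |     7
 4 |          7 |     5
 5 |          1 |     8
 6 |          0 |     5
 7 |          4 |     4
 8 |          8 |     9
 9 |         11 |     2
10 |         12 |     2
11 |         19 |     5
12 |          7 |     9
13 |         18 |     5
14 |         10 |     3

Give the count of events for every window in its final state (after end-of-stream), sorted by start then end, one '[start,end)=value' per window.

i=0 t=0 v=1: → [0,4); WM=−∞
i=1 t=6 v=7: → [6,10); WM=3
i=2 t=0 v=7: DROP (t<3-1); WM=3
i=3 t=6 v=7: → [6,10); WM=3
i=4 t=7 v=5: → [6,11); WM=3
i=5 t=1 v=8: DROP (t<3-1); WM=4
i=6 t=0 v=5: DROP (t<4-1); WM=4
i=7 t=4 v=4: → [4,11); WM=4
i=8 t=8 v=9: → [4,12); WM=4
i=9 t=11 v=2: → [4,15); WM=8
i=10 t=12 v=2: → [4,16); WM=8
i=11 t=19 v=5: → [19,23); WM=16
i=12 t=7 v=9: DROP (t<16-1); WM=16
i=13 t=18 v=5: → [18,23); WM=16
i=14 t=10 v=3: DROP (t<16-1); WM=16

[0,4)=1 [4,16)=7 [18,23)=2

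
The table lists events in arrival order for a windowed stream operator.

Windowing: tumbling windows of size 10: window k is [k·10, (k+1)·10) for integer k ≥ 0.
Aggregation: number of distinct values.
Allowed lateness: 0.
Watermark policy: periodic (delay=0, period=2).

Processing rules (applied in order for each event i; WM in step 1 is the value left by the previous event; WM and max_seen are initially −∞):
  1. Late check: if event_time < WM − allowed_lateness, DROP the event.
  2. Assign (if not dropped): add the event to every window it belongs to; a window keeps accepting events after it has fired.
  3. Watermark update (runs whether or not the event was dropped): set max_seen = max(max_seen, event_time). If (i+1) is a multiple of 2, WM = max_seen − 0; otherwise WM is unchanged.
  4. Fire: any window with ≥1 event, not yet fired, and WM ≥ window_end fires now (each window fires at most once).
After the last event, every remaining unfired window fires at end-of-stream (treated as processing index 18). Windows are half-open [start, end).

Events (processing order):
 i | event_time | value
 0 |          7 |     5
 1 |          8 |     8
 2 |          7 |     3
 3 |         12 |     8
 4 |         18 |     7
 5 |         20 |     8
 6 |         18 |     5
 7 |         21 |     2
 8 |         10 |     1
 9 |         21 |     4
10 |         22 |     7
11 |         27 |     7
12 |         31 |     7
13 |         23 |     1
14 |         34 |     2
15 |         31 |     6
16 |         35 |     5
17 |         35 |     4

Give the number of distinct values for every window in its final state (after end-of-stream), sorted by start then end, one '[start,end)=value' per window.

i=0 t=7 v=5: → [0,10); WM=−∞
i=1 t=8 v=8: → [0,10); WM=8
i=2 t=7 v=3: DROP (t<8-0); WM=8
i=3 t=12 v=8: → [10,20); WM=12; [0,10) fires=2
i=4 t=18 v=7: → [10,20); WM=12
i=5 t=20 v=8: → [20,30); WM=20; [10,20) fires=2
i=6 t=18 v=5: DROP (t<20-0); WM=20
i=7 t=21 v=2: → [20,30); WM=21
i=8 t=10 v=1: DROP (t<21-0); WM=21
i=9 t=21 v=4: → [20,30); WM=21
i=10 t=22 v=7: → [20,30); WM=21
i=11 t=27 v=7: → [20,30); WM=27
i=12 t=31 v=7: → [30,40); WM=27
i=13 t=23 v=1: DROP (t<27-0); WM=31; [20,30) fires=4
i=14 t=34 v=2: → [30,40); WM=31
i=15 t=31 v=6: → [30,40); WM=34
i=16 t=35 v=5: → [30,40); WM=34
i=17 t=35 v=4: → [30,40); WM=35

[0,10)=2 [10,20)=2 [20,30)=4 [30,40)=5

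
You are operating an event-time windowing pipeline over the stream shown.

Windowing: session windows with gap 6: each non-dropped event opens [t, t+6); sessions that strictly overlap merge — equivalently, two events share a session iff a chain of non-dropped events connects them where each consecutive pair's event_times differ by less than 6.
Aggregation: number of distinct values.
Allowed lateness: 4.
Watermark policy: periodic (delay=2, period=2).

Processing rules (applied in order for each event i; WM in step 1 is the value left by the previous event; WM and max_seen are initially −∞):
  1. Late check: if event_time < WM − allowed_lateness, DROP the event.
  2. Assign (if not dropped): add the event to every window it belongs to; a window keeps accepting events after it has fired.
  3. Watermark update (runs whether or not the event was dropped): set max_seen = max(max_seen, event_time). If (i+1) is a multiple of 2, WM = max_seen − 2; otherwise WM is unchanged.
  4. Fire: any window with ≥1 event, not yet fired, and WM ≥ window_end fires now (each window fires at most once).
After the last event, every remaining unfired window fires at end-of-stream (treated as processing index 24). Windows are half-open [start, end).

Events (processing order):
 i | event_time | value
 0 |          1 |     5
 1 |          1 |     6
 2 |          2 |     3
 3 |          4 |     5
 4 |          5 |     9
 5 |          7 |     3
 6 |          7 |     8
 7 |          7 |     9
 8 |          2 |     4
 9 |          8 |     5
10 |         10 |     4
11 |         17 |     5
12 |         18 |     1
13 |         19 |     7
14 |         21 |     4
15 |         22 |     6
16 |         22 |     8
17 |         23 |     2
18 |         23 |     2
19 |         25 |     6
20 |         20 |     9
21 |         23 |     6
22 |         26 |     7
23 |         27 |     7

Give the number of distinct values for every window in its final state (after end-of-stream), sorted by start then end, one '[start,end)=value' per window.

[1,16)=6 [17,33)=8

i=0 t=1 v=5: → [1,7); WM=−∞
i=1 t=1 v=6: → [1,7); WM=-1
i=2 t=2 v=3: → [1,8); WM=-1
i=3 t=4 v=5: → [1,10); WM=2
i=4 t=5 v=9: → [1,11); WM=2
i=5 t=7 v=3: → [1,13); WM=5
i=6 t=7 v=8: → [1,13); WM=5
i=7 t=7 v=9: → [1,13); WM=5
i=8 t=2 v=4: → [1,13); WM=5
i=9 t=8 v=5: → [1,14); WM=6
i=10 t=10 v=4: → [1,16); WM=6
i=11 t=17 v=5: → [17,23); WM=15
i=12 t=18 v=1: → [17,24); WM=15
i=13 t=19 v=7: → [17,25); WM=17
i=14 t=21 v=4: → [17,27); WM=17
i=15 t=22 v=6: → [17,28); WM=20
i=16 t=22 v=8: → [17,28); WM=20
i=17 t=23 v=2: → [17,29); WM=21
i=18 t=23 v=2: → [17,29); WM=21
i=19 t=25 v=6: → [17,31); WM=23
i=20 t=20 v=9: → [17,31); WM=23
i=21 t=23 v=6: → [17,31); WM=23
i=22 t=26 v=7: → [17,32); WM=23
i=23 t=27 v=7: → [17,33); WM=25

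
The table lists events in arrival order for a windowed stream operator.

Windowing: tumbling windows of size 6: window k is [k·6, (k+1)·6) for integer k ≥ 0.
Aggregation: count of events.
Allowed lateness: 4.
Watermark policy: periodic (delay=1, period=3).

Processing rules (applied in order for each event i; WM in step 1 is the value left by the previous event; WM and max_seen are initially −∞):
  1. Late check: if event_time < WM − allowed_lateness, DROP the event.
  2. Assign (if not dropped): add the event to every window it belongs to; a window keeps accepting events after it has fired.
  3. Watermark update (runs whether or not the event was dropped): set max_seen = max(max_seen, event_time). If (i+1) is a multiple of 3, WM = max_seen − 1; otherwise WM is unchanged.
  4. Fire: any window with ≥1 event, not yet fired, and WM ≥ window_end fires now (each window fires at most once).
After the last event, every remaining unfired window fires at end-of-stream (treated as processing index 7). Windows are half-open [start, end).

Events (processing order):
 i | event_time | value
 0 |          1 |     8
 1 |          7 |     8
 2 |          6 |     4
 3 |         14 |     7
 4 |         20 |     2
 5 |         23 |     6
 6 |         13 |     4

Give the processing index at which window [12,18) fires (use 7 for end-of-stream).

i=0 t=1 v=8: → [0,6); WM=−∞
i=1 t=7 v=8: → [6,12); WM=−∞
i=2 t=6 v=4: → [6,12); WM=6; [0,6) fires=1
i=3 t=14 v=7: → [12,18); WM=6
i=4 t=20 v=2: → [18,24); WM=6
i=5 t=23 v=6: → [18,24); WM=22; [6,12) fires=2 [12,18) fires=1
i=6 t=13 v=4: DROP (t<22-4); WM=22

5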